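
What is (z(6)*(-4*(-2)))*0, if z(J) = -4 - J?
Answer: 0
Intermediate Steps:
(z(6)*(-4*(-2)))*0 = ((-4 - 1*6)*(-4*(-2)))*0 = ((-4 - 6)*8)*0 = -10*8*0 = -80*0 = 0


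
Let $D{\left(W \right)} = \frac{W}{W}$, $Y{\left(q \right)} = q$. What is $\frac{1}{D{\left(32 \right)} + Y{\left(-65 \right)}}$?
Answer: $- \frac{1}{64} \approx -0.015625$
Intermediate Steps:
$D{\left(W \right)} = 1$
$\frac{1}{D{\left(32 \right)} + Y{\left(-65 \right)}} = \frac{1}{1 - 65} = \frac{1}{-64} = - \frac{1}{64}$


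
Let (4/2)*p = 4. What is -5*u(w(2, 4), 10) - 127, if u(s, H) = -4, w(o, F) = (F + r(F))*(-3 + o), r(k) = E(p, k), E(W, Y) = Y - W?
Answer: -107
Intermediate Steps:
p = 2 (p = (½)*4 = 2)
r(k) = -2 + k (r(k) = k - 1*2 = k - 2 = -2 + k)
w(o, F) = (-3 + o)*(-2 + 2*F) (w(o, F) = (F + (-2 + F))*(-3 + o) = (-2 + 2*F)*(-3 + o) = (-3 + o)*(-2 + 2*F))
-5*u(w(2, 4), 10) - 127 = -5*(-4) - 127 = 20 - 127 = -107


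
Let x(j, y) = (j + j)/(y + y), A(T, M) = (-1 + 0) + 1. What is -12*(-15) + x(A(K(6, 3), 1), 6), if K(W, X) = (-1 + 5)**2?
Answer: 180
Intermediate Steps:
K(W, X) = 16 (K(W, X) = 4**2 = 16)
A(T, M) = 0 (A(T, M) = -1 + 1 = 0)
x(j, y) = j/y (x(j, y) = (2*j)/((2*y)) = (2*j)*(1/(2*y)) = j/y)
-12*(-15) + x(A(K(6, 3), 1), 6) = -12*(-15) + 0/6 = 180 + 0*(1/6) = 180 + 0 = 180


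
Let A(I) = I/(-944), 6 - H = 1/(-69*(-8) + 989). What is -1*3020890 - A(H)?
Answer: -4394500757315/1454704 ≈ -3.0209e+6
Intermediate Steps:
H = 9245/1541 (H = 6 - 1/(-69*(-8) + 989) = 6 - 1/(552 + 989) = 6 - 1/1541 = 9245/1541 ≈ 5.9994)
A(I) = -I/944 (A(I) = I*(-1/944) = -I/944)
-1*3020890 - A(H) = -1*3020890 - (-1)*9245/(944*1541) = -3020890 - 1*(-9245/1454704) = -3020890 + 9245/1454704 = -4394500757315/1454704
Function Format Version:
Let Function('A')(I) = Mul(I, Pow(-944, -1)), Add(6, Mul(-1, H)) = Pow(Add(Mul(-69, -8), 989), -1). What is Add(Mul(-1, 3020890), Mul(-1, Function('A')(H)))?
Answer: Rational(-4394500757315, 1454704) ≈ -3.0209e+6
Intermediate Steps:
H = Rational(9245, 1541) (H = Add(6, Mul(-1, Pow(Add(Mul(-69, -8), 989), -1))) = Add(6, Mul(-1, Pow(Add(552, 989), -1))) = Add(6, Mul(-1, Pow(1541, -1))) = Add(6, Mul(-1, Rational(1, 1541))) = Add(6, Rational(-1, 1541)) = Rational(9245, 1541) ≈ 5.9994)
Function('A')(I) = Mul(Rational(-1, 944), I) (Function('A')(I) = Mul(I, Rational(-1, 944)) = Mul(Rational(-1, 944), I))
Add(Mul(-1, 3020890), Mul(-1, Function('A')(H))) = Add(Mul(-1, 3020890), Mul(-1, Mul(Rational(-1, 944), Rational(9245, 1541)))) = Add(-3020890, Mul(-1, Rational(-9245, 1454704))) = Add(-3020890, Rational(9245, 1454704)) = Rational(-4394500757315, 1454704)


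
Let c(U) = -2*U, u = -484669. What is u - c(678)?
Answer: -483313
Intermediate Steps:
u - c(678) = -484669 - (-2)*678 = -484669 - 1*(-1356) = -484669 + 1356 = -483313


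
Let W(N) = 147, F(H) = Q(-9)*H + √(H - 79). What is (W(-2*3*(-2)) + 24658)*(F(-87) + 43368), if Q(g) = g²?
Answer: 900942405 + 24805*I*√166 ≈ 9.0094e+8 + 3.1959e+5*I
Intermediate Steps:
F(H) = √(-79 + H) + 81*H (F(H) = (-9)²*H + √(H - 79) = 81*H + √(-79 + H) = √(-79 + H) + 81*H)
(W(-2*3*(-2)) + 24658)*(F(-87) + 43368) = (147 + 24658)*((√(-79 - 87) + 81*(-87)) + 43368) = 24805*((√(-166) - 7047) + 43368) = 24805*((I*√166 - 7047) + 43368) = 24805*((-7047 + I*√166) + 43368) = 24805*(36321 + I*√166) = 900942405 + 24805*I*√166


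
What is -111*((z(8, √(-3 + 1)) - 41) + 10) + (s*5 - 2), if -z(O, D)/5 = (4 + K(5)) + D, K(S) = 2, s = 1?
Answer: 6774 + 555*I*√2 ≈ 6774.0 + 784.89*I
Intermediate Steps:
z(O, D) = -30 - 5*D (z(O, D) = -5*((4 + 2) + D) = -5*(6 + D) = -30 - 5*D)
-111*((z(8, √(-3 + 1)) - 41) + 10) + (s*5 - 2) = -111*(((-30 - 5*√(-3 + 1)) - 41) + 10) + (1*5 - 2) = -111*(((-30 - 5*I*√2) - 41) + 10) + (5 - 2) = -111*(((-30 - 5*I*√2) - 41) + 10) + 3 = -111*((-71 - 5*I*√2) + 10) + 3 = -111*(-61 - 5*I*√2) + 3 = (6771 + 555*I*√2) + 3 = 6774 + 555*I*√2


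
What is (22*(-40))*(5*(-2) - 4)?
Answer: 12320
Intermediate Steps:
(22*(-40))*(5*(-2) - 4) = -880*(-10 - 4) = -880*(-14) = 12320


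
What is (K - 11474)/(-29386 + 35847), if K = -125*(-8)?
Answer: -10474/6461 ≈ -1.6211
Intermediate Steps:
K = 1000
(K - 11474)/(-29386 + 35847) = (1000 - 11474)/(-29386 + 35847) = -10474/6461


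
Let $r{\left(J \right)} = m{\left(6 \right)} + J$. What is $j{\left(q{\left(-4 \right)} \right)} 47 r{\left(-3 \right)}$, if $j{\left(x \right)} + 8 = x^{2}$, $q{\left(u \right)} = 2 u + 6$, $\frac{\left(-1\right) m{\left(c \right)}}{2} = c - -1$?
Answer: $3196$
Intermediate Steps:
$m{\left(c \right)} = -2 - 2 c$ ($m{\left(c \right)} = - 2 \left(c - -1\right) = - 2 \left(c + 1\right) = - 2 \left(1 + c\right) = -2 - 2 c$)
$q{\left(u \right)} = 6 + 2 u$
$j{\left(x \right)} = -8 + x^{2}$
$r{\left(J \right)} = -14 + J$ ($r{\left(J \right)} = \left(-2 - 12\right) + J = -14 + J$)
$j{\left(q{\left(-4 \right)} \right)} 47 r{\left(-3 \right)} = \left(-8 + \left(6 + 2 \left(-4\right)\right)^{2}\right) 47 \left(-14 - 3\right) = \left(-8 + \left(6 - 8\right)^{2}\right) 47 \left(-17\right) = \left(-8 + \left(-2\right)^{2}\right) 47 \left(-17\right) = \left(-8 + 4\right) 47 \left(-17\right) = \left(-4\right) 47 \left(-17\right) = \left(-188\right) \left(-17\right) = 3196$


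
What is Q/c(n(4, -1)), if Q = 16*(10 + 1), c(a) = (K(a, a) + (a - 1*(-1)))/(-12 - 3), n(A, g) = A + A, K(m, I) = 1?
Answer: -264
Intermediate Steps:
n(A, g) = 2*A
c(a) = -2/15 - a/15 (c(a) = (1 + (a - 1*(-1)))/(-12 - 3) = (1 + (a + 1))/(-15) = (1 + (1 + a))*(-1/15) = (2 + a)*(-1/15) = -2/15 - a/15)
Q = 176 (Q = 16*11 = 176)
Q/c(n(4, -1)) = 176/(-2/15 - 2*4/15) = 176/(-2/15 - 1/15*8) = 176/(-2/15 - 8/15) = 176/(-⅔) = 176*(-3/2) = -264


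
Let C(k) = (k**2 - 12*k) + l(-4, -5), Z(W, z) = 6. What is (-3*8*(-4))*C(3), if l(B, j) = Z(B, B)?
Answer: -2016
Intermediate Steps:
l(B, j) = 6
C(k) = 6 + k**2 - 12*k (C(k) = (k**2 - 12*k) + 6 = 6 + k**2 - 12*k)
(-3*8*(-4))*C(3) = (-3*8*(-4))*(6 + 3**2 - 12*3) = (-24*(-4))*(6 + 9 - 36) = 96*(-21) = -2016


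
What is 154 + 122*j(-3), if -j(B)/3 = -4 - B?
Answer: 520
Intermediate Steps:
j(B) = 12 + 3*B (j(B) = -3*(-4 - B) = 12 + 3*B)
154 + 122*j(-3) = 154 + 122*(12 + 3*(-3)) = 154 + 122*(12 - 9) = 154 + 122*3 = 154 + 366 = 520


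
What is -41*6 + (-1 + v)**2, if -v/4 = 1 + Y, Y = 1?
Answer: -165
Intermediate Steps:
v = -8 (v = -4*(1 + 1) = -4*2 = -8)
-41*6 + (-1 + v)**2 = -41*6 + (-1 - 8)**2 = -246 + (-9)**2 = -246 + 81 = -165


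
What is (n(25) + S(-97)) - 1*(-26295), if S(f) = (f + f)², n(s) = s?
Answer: 63956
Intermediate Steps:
S(f) = 4*f² (S(f) = (2*f)² = 4*f²)
(n(25) + S(-97)) - 1*(-26295) = (25 + 4*(-97)²) - 1*(-26295) = (25 + 4*9409) + 26295 = (25 + 37636) + 26295 = 37661 + 26295 = 63956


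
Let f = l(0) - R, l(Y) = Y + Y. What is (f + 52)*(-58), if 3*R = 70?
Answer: -4988/3 ≈ -1662.7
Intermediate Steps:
l(Y) = 2*Y
R = 70/3 (R = (⅓)*70 = 70/3 ≈ 23.333)
f = -70/3 (f = 2*0 - 1*70/3 = 0 - 70/3 = -70/3 ≈ -23.333)
(f + 52)*(-58) = (-70/3 + 52)*(-58) = (86/3)*(-58) = -4988/3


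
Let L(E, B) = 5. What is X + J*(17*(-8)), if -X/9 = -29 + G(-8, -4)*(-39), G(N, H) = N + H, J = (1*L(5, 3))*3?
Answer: -5991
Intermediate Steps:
J = 15 (J = (1*5)*3 = 5*3 = 15)
G(N, H) = H + N
X = -3951 (X = -9*(-29 + (-4 - 8)*(-39)) = -9*(-29 - 12*(-39)) = -9*(-29 + 468) = -9*439 = -3951)
X + J*(17*(-8)) = -3951 + 15*(17*(-8)) = -3951 + 15*(-136) = -3951 - 2040 = -5991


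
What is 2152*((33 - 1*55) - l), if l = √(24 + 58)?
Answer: -47344 - 2152*√82 ≈ -66831.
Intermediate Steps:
l = √82 ≈ 9.0554
2152*((33 - 1*55) - l) = 2152*((33 - 1*55) - √82) = 2152*((33 - 55) - √82) = 2152*(-22 - √82) = -47344 - 2152*√82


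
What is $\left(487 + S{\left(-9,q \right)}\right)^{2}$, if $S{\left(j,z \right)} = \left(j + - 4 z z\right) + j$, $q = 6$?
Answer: $105625$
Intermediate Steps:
$S{\left(j,z \right)} = - 4 z^{2} + 2 j$ ($S{\left(j,z \right)} = \left(j - 4 z^{2}\right) + j = - 4 z^{2} + 2 j$)
$\left(487 + S{\left(-9,q \right)}\right)^{2} = \left(487 + \left(- 4 \cdot 6^{2} + 2 \left(-9\right)\right)\right)^{2} = \left(487 - 162\right)^{2} = 325^{2} = 105625$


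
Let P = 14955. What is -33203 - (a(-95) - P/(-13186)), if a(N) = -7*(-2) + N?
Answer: -436761647/13186 ≈ -33123.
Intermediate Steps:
a(N) = 14 + N
-33203 - (a(-95) - P/(-13186)) = -33203 - ((14 - 95) - 14955/(-13186)) = -33203 - (-81 - 14955*(-1)/13186) = -33203 - (-81 - 1*(-14955/13186)) = -33203 - (-81 + 14955/13186) = -33203 - 1*(-1053111/13186) = -33203 + 1053111/13186 = -436761647/13186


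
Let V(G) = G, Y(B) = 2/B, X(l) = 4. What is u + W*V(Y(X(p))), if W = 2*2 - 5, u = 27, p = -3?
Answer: 53/2 ≈ 26.500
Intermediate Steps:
W = -1 (W = 4 - 5 = -1)
u + W*V(Y(X(p))) = 27 - 2/4 = 27 - 1*½ = 27 - ½ = 53/2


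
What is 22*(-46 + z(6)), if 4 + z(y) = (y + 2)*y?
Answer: -44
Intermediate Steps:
z(y) = -4 + y*(2 + y) (z(y) = -4 + (y + 2)*y = -4 + (2 + y)*y = -4 + y*(2 + y))
22*(-46 + z(6)) = 22*(-46 + (-4 + 6² + 2*6)) = 22*(-46 + (-4 + 36 + 12)) = 22*(-46 + 44) = 22*(-2) = -44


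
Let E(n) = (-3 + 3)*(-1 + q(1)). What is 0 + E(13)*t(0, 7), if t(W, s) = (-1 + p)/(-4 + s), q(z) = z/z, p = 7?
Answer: 0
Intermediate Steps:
q(z) = 1
t(W, s) = 6/(-4 + s) (t(W, s) = (-1 + 7)/(-4 + s) = 6/(-4 + s))
E(n) = 0 (E(n) = (-3 + 3)*(-1 + 1) = 0*0 = 0)
0 + E(13)*t(0, 7) = 0 + 0*(6/(-4 + 7)) = 0 + 0*(6/3) = 0 + 0*(6*(⅓)) = 0 + 0*2 = 0 + 0 = 0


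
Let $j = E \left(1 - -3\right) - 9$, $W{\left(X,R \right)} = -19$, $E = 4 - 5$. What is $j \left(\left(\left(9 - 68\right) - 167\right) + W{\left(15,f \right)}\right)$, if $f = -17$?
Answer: $3185$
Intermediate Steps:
$E = -1$
$j = -13$ ($j = - (1 - -3) - 9 = - (1 + 3) - 9 = \left(-1\right) 4 - 9 = -4 - 9 = -13$)
$j \left(\left(\left(9 - 68\right) - 167\right) + W{\left(15,f \right)}\right) = - 13 \left(\left(\left(9 - 68\right) - 167\right) - 19\right) = - 13 \left(\left(-59 - 167\right) - 19\right) = - 13 \left(-226 - 19\right) = \left(-13\right) \left(-245\right) = 3185$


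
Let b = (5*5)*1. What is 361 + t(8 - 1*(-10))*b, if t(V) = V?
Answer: 811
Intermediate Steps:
b = 25 (b = 25*1 = 25)
361 + t(8 - 1*(-10))*b = 361 + (8 - 1*(-10))*25 = 361 + (8 + 10)*25 = 361 + 18*25 = 361 + 450 = 811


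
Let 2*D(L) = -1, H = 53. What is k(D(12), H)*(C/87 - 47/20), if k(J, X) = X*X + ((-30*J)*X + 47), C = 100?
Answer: -2542313/580 ≈ -4383.3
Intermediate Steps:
D(L) = -½ (D(L) = (½)*(-1) = -½)
k(J, X) = 47 + X² - 30*J*X (k(J, X) = X² + (-30*J*X + 47) = X² + (47 - 30*J*X) = 47 + X² - 30*J*X)
k(D(12), H)*(C/87 - 47/20) = (47 + 53² - 30*(-½)*53)*(100/87 - 47/20) = (47 + 2809 + 795)*(100*(1/87) - 47*1/20) = 3651*(100/87 - 47/20) = 3651*(-2089/1740) = -2542313/580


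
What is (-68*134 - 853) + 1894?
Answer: -8071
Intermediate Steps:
(-68*134 - 853) + 1894 = (-9112 - 853) + 1894 = -9965 + 1894 = -8071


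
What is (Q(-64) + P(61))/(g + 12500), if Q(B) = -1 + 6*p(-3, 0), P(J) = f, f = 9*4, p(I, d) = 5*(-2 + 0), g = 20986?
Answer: -25/33486 ≈ -0.00074658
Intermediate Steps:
p(I, d) = -10 (p(I, d) = 5*(-2) = -10)
f = 36
P(J) = 36
Q(B) = -61 (Q(B) = -1 + 6*(-10) = -1 - 60 = -61)
(Q(-64) + P(61))/(g + 12500) = (-61 + 36)/(20986 + 12500) = -25/33486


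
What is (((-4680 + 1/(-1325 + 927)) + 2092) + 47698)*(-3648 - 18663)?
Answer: -400566763269/398 ≈ -1.0064e+9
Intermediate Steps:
(((-4680 + 1/(-1325 + 927)) + 2092) + 47698)*(-3648 - 18663) = (((-4680 + 1/(-398)) + 2092) + 47698)*(-22311) = (((-4680 - 1/398) + 2092) + 47698)*(-22311) = ((-1862641/398 + 2092) + 47698)*(-22311) = (-1030025/398 + 47698)*(-22311) = (17953779/398)*(-22311) = -400566763269/398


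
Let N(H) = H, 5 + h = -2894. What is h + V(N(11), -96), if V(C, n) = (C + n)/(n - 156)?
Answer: -730463/252 ≈ -2898.7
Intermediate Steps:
h = -2899 (h = -5 - 2894 = -2899)
V(C, n) = (C + n)/(-156 + n)
h + V(N(11), -96) = -2899 + (11 - 96)/(-156 - 96) = -2899 - 85/(-252) = -2899 - 1/252*(-85) = -2899 + 85/252 = -730463/252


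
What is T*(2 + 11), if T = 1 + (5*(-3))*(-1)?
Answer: 208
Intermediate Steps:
T = 16 (T = 1 - 15*(-1) = 1 + 15 = 16)
T*(2 + 11) = 16*(2 + 11) = 16*13 = 208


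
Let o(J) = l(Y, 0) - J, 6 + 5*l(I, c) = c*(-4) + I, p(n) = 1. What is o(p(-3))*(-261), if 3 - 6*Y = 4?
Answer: 5829/10 ≈ 582.90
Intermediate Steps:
Y = -⅙ (Y = ½ - ⅙*4 = ½ - ⅔ = -⅙ ≈ -0.16667)
l(I, c) = -6/5 - 4*c/5 + I/5 (l(I, c) = -6/5 + (c*(-4) + I)/5 = -6/5 + (-4*c + I)/5 = -6/5 + (I - 4*c)/5 = -6/5 + (-4*c/5 + I/5) = -6/5 - 4*c/5 + I/5)
o(J) = -37/30 - J (o(J) = (-6/5 - ⅘*0 + (⅕)*(-⅙)) - J = (-6/5 + 0 - 1/30) - J = -37/30 - J)
o(p(-3))*(-261) = (-37/30 - 1*1)*(-261) = (-37/30 - 1)*(-261) = -67/30*(-261) = 5829/10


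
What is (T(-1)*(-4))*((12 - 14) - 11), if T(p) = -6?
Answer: -312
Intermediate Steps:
(T(-1)*(-4))*((12 - 14) - 11) = (-6*(-4))*((12 - 14) - 11) = 24*(-2 - 11) = 24*(-13) = -312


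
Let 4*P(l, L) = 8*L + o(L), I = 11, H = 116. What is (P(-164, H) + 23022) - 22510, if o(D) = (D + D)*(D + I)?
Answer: 8110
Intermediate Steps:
o(D) = 2*D*(11 + D) (o(D) = (D + D)*(D + 11) = (2*D)*(11 + D) = 2*D*(11 + D))
P(l, L) = 2*L + L*(11 + L)/2 (P(l, L) = (8*L + 2*L*(11 + L))/4 = 2*L + L*(11 + L)/2)
(P(-164, H) + 23022) - 22510 = ((½)*116*(15 + 116) + 23022) - 22510 = ((½)*116*131 + 23022) - 22510 = (7598 + 23022) - 22510 = 30620 - 22510 = 8110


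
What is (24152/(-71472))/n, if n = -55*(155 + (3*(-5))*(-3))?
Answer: 3019/98274000 ≈ 3.0720e-5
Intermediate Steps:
n = -11000 (n = -55*(155 - 15*(-3)) = -55*(155 + 45) = -55*200 = -11000)
(24152/(-71472))/n = (24152/(-71472))/(-11000) = (24152*(-1/71472))*(-1/11000) = -3019/8934*(-1/11000) = 3019/98274000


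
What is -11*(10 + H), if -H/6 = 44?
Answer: 2794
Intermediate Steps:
H = -264 (H = -6*44 = -264)
-11*(10 + H) = -11*(10 - 264) = -11*(-254) = 2794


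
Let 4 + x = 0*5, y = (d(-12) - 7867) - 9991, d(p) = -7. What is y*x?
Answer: 71460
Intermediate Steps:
y = -17865 (y = (-7 - 7867) - 9991 = -7874 - 9991 = -17865)
x = -4 (x = -4 + 0*5 = -4 + 0 = -4)
y*x = -17865*(-4) = 71460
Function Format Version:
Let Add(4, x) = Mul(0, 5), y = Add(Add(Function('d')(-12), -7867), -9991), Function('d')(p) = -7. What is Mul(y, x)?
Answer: 71460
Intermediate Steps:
y = -17865 (y = Add(Add(-7, -7867), -9991) = Add(-7874, -9991) = -17865)
x = -4 (x = Add(-4, Mul(0, 5)) = Add(-4, 0) = -4)
Mul(y, x) = Mul(-17865, -4) = 71460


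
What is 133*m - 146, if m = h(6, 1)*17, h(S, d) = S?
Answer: 13420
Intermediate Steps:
m = 102 (m = 6*17 = 102)
133*m - 146 = 133*102 - 146 = 13566 - 146 = 13420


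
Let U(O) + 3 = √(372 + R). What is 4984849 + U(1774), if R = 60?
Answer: 4984846 + 12*√3 ≈ 4.9849e+6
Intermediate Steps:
U(O) = -3 + 12*√3 (U(O) = -3 + √(372 + 60) = -3 + √432 = -3 + 12*√3)
4984849 + U(1774) = 4984849 + (-3 + 12*√3) = 4984846 + 12*√3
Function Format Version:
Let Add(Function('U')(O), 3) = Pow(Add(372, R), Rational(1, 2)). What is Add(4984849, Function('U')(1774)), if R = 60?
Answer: Add(4984846, Mul(12, Pow(3, Rational(1, 2)))) ≈ 4.9849e+6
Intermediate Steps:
Function('U')(O) = Add(-3, Mul(12, Pow(3, Rational(1, 2)))) (Function('U')(O) = Add(-3, Pow(Add(372, 60), Rational(1, 2))) = Add(-3, Pow(432, Rational(1, 2))) = Add(-3, Mul(12, Pow(3, Rational(1, 2)))))
Add(4984849, Function('U')(1774)) = Add(4984849, Add(-3, Mul(12, Pow(3, Rational(1, 2))))) = Add(4984846, Mul(12, Pow(3, Rational(1, 2))))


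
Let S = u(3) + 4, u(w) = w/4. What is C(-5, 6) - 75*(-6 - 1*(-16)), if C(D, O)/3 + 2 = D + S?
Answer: -3027/4 ≈ -756.75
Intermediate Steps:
u(w) = w/4 (u(w) = w*(¼) = w/4)
S = 19/4 (S = (¼)*3 + 4 = ¾ + 4 = 19/4 ≈ 4.7500)
C(D, O) = 33/4 + 3*D (C(D, O) = -6 + 3*(D + 19/4) = -6 + 3*(19/4 + D) = -6 + (57/4 + 3*D) = 33/4 + 3*D)
C(-5, 6) - 75*(-6 - 1*(-16)) = (33/4 + 3*(-5)) - 75*(-6 - 1*(-16)) = (33/4 - 15) - 75*(-6 + 16) = -27/4 - 75*10 = -27/4 - 750 = -3027/4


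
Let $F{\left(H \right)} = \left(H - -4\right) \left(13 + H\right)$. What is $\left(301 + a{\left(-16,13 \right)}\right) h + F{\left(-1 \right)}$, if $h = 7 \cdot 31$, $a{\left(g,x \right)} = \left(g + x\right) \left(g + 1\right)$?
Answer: $75118$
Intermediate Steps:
$a{\left(g,x \right)} = \left(1 + g\right) \left(g + x\right)$ ($a{\left(g,x \right)} = \left(g + x\right) \left(1 + g\right) = \left(1 + g\right) \left(g + x\right)$)
$h = 217$
$F{\left(H \right)} = \left(4 + H\right) \left(13 + H\right)$ ($F{\left(H \right)} = \left(H + 4\right) \left(13 + H\right) = \left(4 + H\right) \left(13 + H\right)$)
$\left(301 + a{\left(-16,13 \right)}\right) h + F{\left(-1 \right)} = \left(301 + \left(-16 + 13 + \left(-16\right)^{2} - 208\right)\right) 217 + \left(52 + \left(-1\right)^{2} + 17 \left(-1\right)\right) = \left(301 + \left(-16 + 13 + 256 - 208\right)\right) 217 + \left(52 + 1 - 17\right) = \left(301 + 45\right) 217 + 36 = 346 \cdot 217 + 36 = 75082 + 36 = 75118$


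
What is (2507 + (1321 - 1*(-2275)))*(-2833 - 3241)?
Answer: -37069622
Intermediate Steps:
(2507 + (1321 - 1*(-2275)))*(-2833 - 3241) = (2507 + (1321 + 2275))*(-6074) = (2507 + 3596)*(-6074) = 6103*(-6074) = -37069622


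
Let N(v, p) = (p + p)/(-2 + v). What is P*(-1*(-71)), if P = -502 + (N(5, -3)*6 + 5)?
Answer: -36139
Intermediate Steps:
N(v, p) = 2*p/(-2 + v) (N(v, p) = (2*p)/(-2 + v) = 2*p/(-2 + v))
P = -509 (P = -502 + ((2*(-3)/(-2 + 5))*6 + 5) = -502 + ((2*(-3)/3)*6 + 5) = -502 + ((2*(-3)*(⅓))*6 + 5) = -502 + (-2*6 + 5) = -502 + (-12 + 5) = -502 - 7 = -509)
P*(-1*(-71)) = -(-509)*(-71) = -509*71 = -36139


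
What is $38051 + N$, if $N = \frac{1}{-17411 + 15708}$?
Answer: $\frac{64800852}{1703} \approx 38051.0$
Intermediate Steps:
$N = - \frac{1}{1703}$ ($N = \frac{1}{-1703} = - \frac{1}{1703} \approx -0.0005872$)
$38051 + N = 38051 - \frac{1}{1703} = \frac{64800852}{1703}$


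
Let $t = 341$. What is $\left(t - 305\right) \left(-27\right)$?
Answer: $-972$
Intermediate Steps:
$\left(t - 305\right) \left(-27\right) = \left(341 - 305\right) \left(-27\right) = 36 \left(-27\right) = -972$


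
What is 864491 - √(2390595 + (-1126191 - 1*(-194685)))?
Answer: 864491 - 3*√162121 ≈ 8.6328e+5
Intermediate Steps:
864491 - √(2390595 + (-1126191 - 1*(-194685))) = 864491 - √(2390595 + (-1126191 + 194685)) = 864491 - √(2390595 - 931506) = 864491 - √1459089 = 864491 - 3*√162121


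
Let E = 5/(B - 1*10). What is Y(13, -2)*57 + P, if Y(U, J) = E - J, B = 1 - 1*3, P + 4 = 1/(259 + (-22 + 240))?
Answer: 164569/1908 ≈ 86.252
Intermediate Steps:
P = -1907/477 (P = -4 + 1/(259 + (-22 + 240)) = -4 + 1/(259 + 218) = -4 + 1/477 = -1907/477 ≈ -3.9979)
B = -2 (B = 1 - 3 = -2)
E = -5/12 (E = 5/(-2 - 1*10) = 5/(-2 - 10) = 5/(-12) = 5*(-1/12) = -5/12 ≈ -0.41667)
Y(U, J) = -5/12 - J
Y(13, -2)*57 + P = (-5/12 - 1*(-2))*57 - 1907/477 = (-5/12 + 2)*57 - 1907/477 = (19/12)*57 - 1907/477 = 361/4 - 1907/477 = 164569/1908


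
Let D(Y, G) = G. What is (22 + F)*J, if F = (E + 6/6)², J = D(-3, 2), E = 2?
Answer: 62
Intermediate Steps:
J = 2
F = 9 (F = (2 + 6/6)² = (2 + 6*(⅙))² = (2 + 1)² = 3² = 9)
(22 + F)*J = (22 + 9)*2 = 31*2 = 62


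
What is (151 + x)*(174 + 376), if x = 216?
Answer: 201850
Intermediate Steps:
(151 + x)*(174 + 376) = (151 + 216)*(174 + 376) = 367*550 = 201850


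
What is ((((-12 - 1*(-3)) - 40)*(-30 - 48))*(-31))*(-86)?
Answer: 10189452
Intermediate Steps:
((((-12 - 1*(-3)) - 40)*(-30 - 48))*(-31))*(-86) = ((((-12 + 3) - 40)*(-78))*(-31))*(-86) = (((-9 - 40)*(-78))*(-31))*(-86) = (-49*(-78)*(-31))*(-86) = (3822*(-31))*(-86) = -118482*(-86) = 10189452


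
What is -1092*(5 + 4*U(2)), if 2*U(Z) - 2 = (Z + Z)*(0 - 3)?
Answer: 16380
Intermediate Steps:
U(Z) = 1 - 3*Z (U(Z) = 1 + ((Z + Z)*(0 - 3))/2 = 1 + ((2*Z)*(-3))/2 = 1 + (-6*Z)/2 = 1 - 3*Z)
-1092*(5 + 4*U(2)) = -1092*(5 + 4*(1 - 3*2)) = -1092*(5 + 4*(1 - 6)) = -1092*(5 + 4*(-5)) = -1092*(5 - 20) = -1092*(-15) = 16380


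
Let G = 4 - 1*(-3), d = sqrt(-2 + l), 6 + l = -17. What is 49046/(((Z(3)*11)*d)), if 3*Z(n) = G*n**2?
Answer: -49046*I/1155 ≈ -42.464*I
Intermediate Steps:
l = -23 (l = -6 - 17 = -23)
d = 5*I (d = sqrt(-2 - 23) = sqrt(-25) = 5*I ≈ 5.0*I)
G = 7 (G = 4 + 3 = 7)
Z(n) = 7*n**2/3 (Z(n) = (7*n**2)/3 = 7*n**2/3)
49046/(((Z(3)*11)*d)) = 49046/(((((7/3)*3**2)*11)*(5*I))) = 49046/(((((7/3)*9)*11)*(5*I))) = 49046/(((21*11)*(5*I))) = 49046/((231*(5*I))) = 49046/((1155*I)) = 49046*(-I/1155) = -49046*I/1155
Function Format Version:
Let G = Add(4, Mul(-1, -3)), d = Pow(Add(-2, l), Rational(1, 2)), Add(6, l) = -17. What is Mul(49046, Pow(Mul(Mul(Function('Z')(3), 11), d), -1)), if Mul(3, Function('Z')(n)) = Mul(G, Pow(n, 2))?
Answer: Mul(Rational(-49046, 1155), I) ≈ Mul(-42.464, I)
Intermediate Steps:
l = -23 (l = Add(-6, -17) = -23)
d = Mul(5, I) (d = Pow(Add(-2, -23), Rational(1, 2)) = Pow(-25, Rational(1, 2)) = Mul(5, I) ≈ Mul(5.0000, I))
G = 7 (G = Add(4, 3) = 7)
Function('Z')(n) = Mul(Rational(7, 3), Pow(n, 2)) (Function('Z')(n) = Mul(Rational(1, 3), Mul(7, Pow(n, 2))) = Mul(Rational(7, 3), Pow(n, 2)))
Mul(49046, Pow(Mul(Mul(Function('Z')(3), 11), d), -1)) = Mul(49046, Pow(Mul(Mul(Mul(Rational(7, 3), Pow(3, 2)), 11), Mul(5, I)), -1)) = Mul(49046, Pow(Mul(Mul(Mul(Rational(7, 3), 9), 11), Mul(5, I)), -1)) = Mul(49046, Pow(Mul(Mul(21, 11), Mul(5, I)), -1)) = Mul(49046, Pow(Mul(231, Mul(5, I)), -1)) = Mul(49046, Pow(Mul(1155, I), -1)) = Mul(49046, Mul(Rational(-1, 1155), I)) = Mul(Rational(-49046, 1155), I)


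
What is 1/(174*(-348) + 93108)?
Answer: 1/32556 ≈ 3.0716e-5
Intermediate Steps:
1/(174*(-348) + 93108) = 1/(-60552 + 93108) = 1/32556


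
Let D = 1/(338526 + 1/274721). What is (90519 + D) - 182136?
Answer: -8520399437371678/93000201247 ≈ -91617.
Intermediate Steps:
D = 274721/93000201247 (D = 1/(338526 + 1/274721) = 1/(93000201247/274721) = 274721/93000201247 ≈ 2.9540e-6)
(90519 + D) - 182136 = (90519 + 274721/93000201247) - 182136 = 8418285216951914/93000201247 - 182136 = -8520399437371678/93000201247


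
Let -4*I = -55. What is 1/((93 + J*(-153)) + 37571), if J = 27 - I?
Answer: 4/142547 ≈ 2.8061e-5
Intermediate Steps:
I = 55/4 (I = -1/4*(-55) = 55/4 ≈ 13.750)
J = 53/4 (J = 27 - 1*55/4 = 27 - 55/4 = 53/4 ≈ 13.250)
1/((93 + J*(-153)) + 37571) = 1/((93 + (53/4)*(-153)) + 37571) = 1/((93 - 8109/4) + 37571) = 1/(-7737/4 + 37571) = 1/(142547/4) = 4/142547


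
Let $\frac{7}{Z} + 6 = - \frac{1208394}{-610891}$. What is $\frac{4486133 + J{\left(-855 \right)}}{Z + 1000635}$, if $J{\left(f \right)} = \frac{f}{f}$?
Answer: $\frac{11022215903568}{2458507888283} \approx 4.4833$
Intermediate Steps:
$J{\left(f \right)} = 1$
$Z = - \frac{4276237}{2456952}$ ($Z = \frac{7}{-6 - \frac{1208394}{-610891}} = \frac{7}{-6 - - \frac{1208394}{610891}} = \frac{7}{-6 + \frac{1208394}{610891}} = \frac{7}{- \frac{2456952}{610891}} = 7 \left(- \frac{610891}{2456952}\right) = - \frac{4276237}{2456952} \approx -1.7405$)
$\frac{4486133 + J{\left(-855 \right)}}{Z + 1000635} = \frac{4486133 + 1}{- \frac{4276237}{2456952} + 1000635} = \frac{4486134}{\frac{2458507888283}{2456952}} = 4486134 \cdot \frac{2456952}{2458507888283} = \frac{11022215903568}{2458507888283}$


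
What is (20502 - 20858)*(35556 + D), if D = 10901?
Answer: -16538692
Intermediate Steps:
(20502 - 20858)*(35556 + D) = (20502 - 20858)*(35556 + 10901) = -356*46457 = -16538692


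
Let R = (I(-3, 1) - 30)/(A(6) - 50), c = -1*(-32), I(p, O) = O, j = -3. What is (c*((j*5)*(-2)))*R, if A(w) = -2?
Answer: 6960/13 ≈ 535.38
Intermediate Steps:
c = 32
R = 29/52 (R = (1 - 30)/(-2 - 50) = -29/(-52) = -29*(-1/52) = 29/52 ≈ 0.55769)
(c*((j*5)*(-2)))*R = (32*(-3*5*(-2)))*(29/52) = (32*(-15*(-2)))*(29/52) = (32*30)*(29/52) = 960*(29/52) = 6960/13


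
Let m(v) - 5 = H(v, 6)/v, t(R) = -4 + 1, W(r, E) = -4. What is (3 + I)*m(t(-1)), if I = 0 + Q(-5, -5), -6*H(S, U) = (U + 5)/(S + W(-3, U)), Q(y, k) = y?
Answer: -619/63 ≈ -9.8254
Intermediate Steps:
t(R) = -3
H(S, U) = -(5 + U)/(6*(-4 + S)) (H(S, U) = -(U + 5)/(6*(S - 4)) = -(5 + U)/(6*(-4 + S)))
m(v) = 5 - 11/(6*v*(-4 + v)) (m(v) = 5 + ((-5 - 1*6)/(6*(-4 + v)))/v = 5 + ((-5 - 6)/(6*(-4 + v)))/v = 5 + ((⅙)*(-11)/(-4 + v))/v = 5 + (-11/(6*(-4 + v)))/v = 5 - 11/(6*v*(-4 + v)))
I = -5 (I = 0 - 5 = -5)
(3 + I)*m(t(-1)) = (3 - 5)*((⅙)*(-11 + 30*(-3)*(-4 - 3))/(-3*(-4 - 3))) = -(-1)*(-11 + 30*(-3)*(-7))/(3*3*(-7)) = -(-1)*(-1)*(-11 + 630)/(3*3*7) = -(-1)*(-1)*619/(3*3*7) = -2*619/126 = -619/63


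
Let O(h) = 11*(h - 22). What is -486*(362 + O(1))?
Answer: -63666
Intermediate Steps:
O(h) = -242 + 11*h (O(h) = 11*(-22 + h) = -242 + 11*h)
-486*(362 + O(1)) = -486*(362 + (-242 + 11*1)) = -486*(362 + (-242 + 11)) = -486*(362 - 231) = -486*131 = -63666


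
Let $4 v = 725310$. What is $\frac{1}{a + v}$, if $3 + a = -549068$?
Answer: $- \frac{2}{735487} \approx -2.7193 \cdot 10^{-6}$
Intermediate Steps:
$v = \frac{362655}{2}$ ($v = \frac{1}{4} \cdot 725310 = \frac{362655}{2} \approx 1.8133 \cdot 10^{5}$)
$a = -549071$ ($a = -3 - 549068 = -549071$)
$\frac{1}{a + v} = \frac{1}{-549071 + \frac{362655}{2}} = \frac{1}{- \frac{735487}{2}} = - \frac{2}{735487}$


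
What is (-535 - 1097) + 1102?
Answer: -530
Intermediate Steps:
(-535 - 1097) + 1102 = -1632 + 1102 = -530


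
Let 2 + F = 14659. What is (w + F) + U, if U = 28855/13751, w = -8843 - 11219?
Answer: -74295300/13751 ≈ -5402.9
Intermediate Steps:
w = -20062
U = 28855/13751 (U = 28855*(1/13751) = 28855/13751 ≈ 2.0984)
F = 14657 (F = -2 + 14659 = 14657)
(w + F) + U = (-20062 + 14657) + 28855/13751 = -5405 + 28855/13751 = -74295300/13751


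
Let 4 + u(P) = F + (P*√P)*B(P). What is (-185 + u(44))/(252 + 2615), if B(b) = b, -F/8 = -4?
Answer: -157/2867 + 3872*√11/2867 ≈ 4.4245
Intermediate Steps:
F = 32 (F = -8*(-4) = 32)
u(P) = 28 + P^(5/2) (u(P) = -4 + (32 + (P*√P)*P) = -4 + (32 + P^(3/2)*P) = -4 + (32 + P^(5/2)) = 28 + P^(5/2))
(-185 + u(44))/(252 + 2615) = (-185 + (28 + 44^(5/2)))/(252 + 2615) = (-185 + (28 + 3872*√11))/2867 = (-157 + 3872*√11)*(1/2867) = -157/2867 + 3872*√11/2867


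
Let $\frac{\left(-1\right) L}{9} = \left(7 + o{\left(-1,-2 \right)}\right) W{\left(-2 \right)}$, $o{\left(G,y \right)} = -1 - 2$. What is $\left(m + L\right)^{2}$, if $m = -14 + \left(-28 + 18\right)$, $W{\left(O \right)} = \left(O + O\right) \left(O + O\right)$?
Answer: $360000$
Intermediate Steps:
$W{\left(O \right)} = 4 O^{2}$ ($W{\left(O \right)} = 2 O 2 O = 4 O^{2}$)
$m = -24$ ($m = -14 - 10 = -24$)
$o{\left(G,y \right)} = -3$ ($o{\left(G,y \right)} = -1 - 2 = -3$)
$L = -576$ ($L = - 9 \left(7 - 3\right) 4 \left(-2\right)^{2} = - 9 \cdot 4 \cdot 4 \cdot 4 = - 9 \cdot 4 \cdot 16 = \left(-9\right) 64 = -576$)
$\left(m + L\right)^{2} = \left(-24 - 576\right)^{2} = \left(-600\right)^{2} = 360000$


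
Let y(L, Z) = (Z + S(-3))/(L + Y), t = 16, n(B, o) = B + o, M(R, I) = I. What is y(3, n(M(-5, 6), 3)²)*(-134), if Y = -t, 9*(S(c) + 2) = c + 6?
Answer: 31892/39 ≈ 817.74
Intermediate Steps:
S(c) = -4/3 + c/9 (S(c) = -2 + (c + 6)/9 = -2 + (6 + c)/9 = -2 + (⅔ + c/9) = -4/3 + c/9)
Y = -16 (Y = -1*16 = -16)
y(L, Z) = (-5/3 + Z)/(-16 + L) (y(L, Z) = (Z + (-4/3 + (⅑)*(-3)))/(L - 16) = (Z + (-4/3 - ⅓))/(-16 + L) = (Z - 5/3)/(-16 + L) = (-5/3 + Z)/(-16 + L))
y(3, n(M(-5, 6), 3)²)*(-134) = ((-5/3 + (6 + 3)²)/(-16 + 3))*(-134) = ((-5/3 + 9²)/(-13))*(-134) = -(-5/3 + 81)/13*(-134) = -1/13*238/3*(-134) = -238/39*(-134) = 31892/39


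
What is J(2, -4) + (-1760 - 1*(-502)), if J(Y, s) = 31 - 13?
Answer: -1240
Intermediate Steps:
J(Y, s) = 18
J(2, -4) + (-1760 - 1*(-502)) = 18 + (-1760 - 1*(-502)) = 18 + (-1760 + 502) = 18 - 1258 = -1240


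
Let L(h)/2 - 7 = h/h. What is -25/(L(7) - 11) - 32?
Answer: -37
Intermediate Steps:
L(h) = 16 (L(h) = 14 + 2*(h/h) = 14 + 2*1 = 14 + 2 = 16)
-25/(L(7) - 11) - 32 = -25/(16 - 11) - 32 = -25/5 - 32 = (1/5)*(-25) - 32 = -5 - 32 = -37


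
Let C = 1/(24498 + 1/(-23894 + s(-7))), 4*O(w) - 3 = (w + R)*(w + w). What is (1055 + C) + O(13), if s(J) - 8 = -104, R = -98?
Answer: 1183054325207/2350828076 ≈ 503.25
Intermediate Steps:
s(J) = -96 (s(J) = 8 - 104 = -96)
O(w) = 3/4 + w*(-98 + w)/2 (O(w) = 3/4 + ((w - 98)*(w + w))/4 = 3/4 + ((-98 + w)*(2*w))/4 = 3/4 + (2*w*(-98 + w))/4 = 3/4 + w*(-98 + w)/2)
C = 23990/587707019 (C = 1/(24498 + 1/(-23894 - 96)) = 1/(24498 + 1/(-23990)) = 1/(24498 - 1/23990) = 1/(587707019/23990) = 23990/587707019 ≈ 4.0820e-5)
(1055 + C) + O(13) = (1055 + 23990/587707019) + (3/4 + (1/2)*13**2 - 49*13) = 620030929035/587707019 + (3/4 + (1/2)*169 - 637) = 620030929035/587707019 + (3/4 + 169/2 - 637) = 620030929035/587707019 - 2207/4 = 1183054325207/2350828076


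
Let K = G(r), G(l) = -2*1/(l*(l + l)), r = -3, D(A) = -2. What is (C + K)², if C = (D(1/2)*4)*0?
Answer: 1/81 ≈ 0.012346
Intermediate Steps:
C = 0 (C = -2*4*0 = -8*0 = 0)
G(l) = -1/l² (G(l) = -2*1/(2*l²) = -1/l²)
K = -⅑ (K = -1/(-3)² = -1*⅑ = -⅑ ≈ -0.11111)
(C + K)² = (0 - ⅑)² = (-⅑)² = 1/81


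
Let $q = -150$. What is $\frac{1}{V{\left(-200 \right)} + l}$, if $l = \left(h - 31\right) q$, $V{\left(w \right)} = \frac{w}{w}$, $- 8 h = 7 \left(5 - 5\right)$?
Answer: $\frac{1}{4651} \approx 0.00021501$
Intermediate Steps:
$h = 0$ ($h = - \frac{7 \left(5 - 5\right)}{8} = - \frac{7 \cdot 0}{8} = \left(- \frac{1}{8}\right) 0 = 0$)
$V{\left(w \right)} = 1$
$l = 4650$ ($l = \left(0 - 31\right) \left(-150\right) = \left(-31\right) \left(-150\right) = 4650$)
$\frac{1}{V{\left(-200 \right)} + l} = \frac{1}{1 + 4650} = \frac{1}{4651}$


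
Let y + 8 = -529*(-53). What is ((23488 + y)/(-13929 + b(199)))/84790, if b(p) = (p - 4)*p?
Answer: 51517/2109236040 ≈ 2.4424e-5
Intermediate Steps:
y = 28029 (y = -8 - 529*(-53) = -8 + 28037 = 28029)
b(p) = p*(-4 + p) (b(p) = (-4 + p)*p = p*(-4 + p))
((23488 + y)/(-13929 + b(199)))/84790 = ((23488 + 28029)/(-13929 + 199*(-4 + 199)))/84790 = (51517/(-13929 + 199*195))*(1/84790) = (51517/(-13929 + 38805))*(1/84790) = (51517/24876)*(1/84790) = 51517/2109236040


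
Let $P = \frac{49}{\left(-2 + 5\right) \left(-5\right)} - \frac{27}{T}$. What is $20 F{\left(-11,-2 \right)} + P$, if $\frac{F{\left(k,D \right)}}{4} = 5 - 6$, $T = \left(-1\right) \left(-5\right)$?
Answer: $- \frac{266}{3} \approx -88.667$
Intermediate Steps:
$T = 5$
$F{\left(k,D \right)} = -4$ ($F{\left(k,D \right)} = 4 \left(5 - 6\right) = 4 \left(-1\right) = -4$)
$P = - \frac{26}{3}$ ($P = \frac{49}{\left(-2 + 5\right) \left(-5\right)} - \frac{27}{5} = \frac{49}{3 \left(-5\right)} - \frac{27}{5} = \frac{49}{-15} - \frac{27}{5} = 49 \left(- \frac{1}{15}\right) - \frac{27}{5} = - \frac{49}{15} - \frac{27}{5} = - \frac{26}{3} \approx -8.6667$)
$20 F{\left(-11,-2 \right)} + P = 20 \left(-4\right) - \frac{26}{3} = -80 - \frac{26}{3} = - \frac{266}{3}$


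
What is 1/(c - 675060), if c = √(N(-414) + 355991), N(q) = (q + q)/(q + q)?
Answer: -56255/37975470634 - √88998/227852823804 ≈ -1.4827e-6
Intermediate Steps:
N(q) = 1 (N(q) = (2*q)/((2*q)) = (2*q)*(1/(2*q)) = 1)
c = 2*√88998 (c = √(1 + 355991) = √355992 = 2*√88998 ≈ 596.65)
1/(c - 675060) = 1/(2*√88998 - 675060) = 1/(-675060 + 2*√88998)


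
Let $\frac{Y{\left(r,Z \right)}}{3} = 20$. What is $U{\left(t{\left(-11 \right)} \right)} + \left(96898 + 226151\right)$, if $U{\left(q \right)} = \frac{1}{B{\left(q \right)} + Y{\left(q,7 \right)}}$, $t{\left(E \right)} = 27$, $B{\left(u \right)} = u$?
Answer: $\frac{28105264}{87} \approx 3.2305 \cdot 10^{5}$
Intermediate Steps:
$Y{\left(r,Z \right)} = 60$ ($Y{\left(r,Z \right)} = 3 \cdot 20 = 60$)
$U{\left(q \right)} = \frac{1}{60 + q}$ ($U{\left(q \right)} = \frac{1}{q + 60} = \frac{1}{60 + q}$)
$U{\left(t{\left(-11 \right)} \right)} + \left(96898 + 226151\right) = \frac{1}{60 + 27} + \left(96898 + 226151\right) = \frac{1}{87} + 323049 = \frac{28105264}{87}$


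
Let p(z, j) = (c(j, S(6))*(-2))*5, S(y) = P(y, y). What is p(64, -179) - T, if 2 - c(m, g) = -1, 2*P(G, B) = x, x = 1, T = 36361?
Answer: -36391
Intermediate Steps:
P(G, B) = ½ (P(G, B) = (½)*1 = ½)
S(y) = ½
c(m, g) = 3 (c(m, g) = 2 - 1*(-1) = 2 + 1 = 3)
p(z, j) = -30 (p(z, j) = (3*(-2))*5 = -6*5 = -30)
p(64, -179) - T = -30 - 1*36361 = -30 - 36361 = -36391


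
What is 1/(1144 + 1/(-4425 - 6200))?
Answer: 10625/12154999 ≈ 0.00087413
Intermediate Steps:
1/(1144 + 1/(-4425 - 6200)) = 1/(1144 + 1/(-10625)) = 1/(1144 - 1/10625) = 1/(12154999/10625) = 10625/12154999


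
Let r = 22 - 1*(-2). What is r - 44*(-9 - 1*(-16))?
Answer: -284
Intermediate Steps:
r = 24 (r = 22 + 2 = 24)
r - 44*(-9 - 1*(-16)) = 24 - 44*(-9 - 1*(-16)) = 24 - 44*(-9 + 16) = 24 - 44*7 = 24 - 308 = -284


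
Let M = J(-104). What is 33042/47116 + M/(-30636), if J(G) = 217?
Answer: 250512635/360861444 ≈ 0.69421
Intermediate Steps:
M = 217
33042/47116 + M/(-30636) = 33042/47116 + 217/(-30636) = 33042*(1/47116) + 217*(-1/30636) = 16521/23558 - 217/30636 = 250512635/360861444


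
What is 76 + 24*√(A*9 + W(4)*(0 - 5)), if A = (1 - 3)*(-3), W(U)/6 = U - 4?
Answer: 76 + 72*√6 ≈ 252.36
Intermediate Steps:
W(U) = -24 + 6*U (W(U) = 6*(U - 4) = 6*(-4 + U) = -24 + 6*U)
A = 6 (A = -2*(-3) = 6)
76 + 24*√(A*9 + W(4)*(0 - 5)) = 76 + 24*√(6*9 + (-24 + 6*4)*(0 - 5)) = 76 + 24*√(54 + (-24 + 24)*(-5)) = 76 + 24*√(54 + 0*(-5)) = 76 + 24*√(54 + 0) = 76 + 24*√54 = 76 + 24*(3*√6) = 76 + 72*√6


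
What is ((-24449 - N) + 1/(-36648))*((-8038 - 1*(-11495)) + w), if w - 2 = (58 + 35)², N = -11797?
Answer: -467843531473/3054 ≈ -1.5319e+8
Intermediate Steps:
w = 8651 (w = 2 + (58 + 35)² = 2 + 93² = 2 + 8649 = 8651)
((-24449 - N) + 1/(-36648))*((-8038 - 1*(-11495)) + w) = ((-24449 - 1*(-11797)) + 1/(-36648))*((-8038 - 1*(-11495)) + 8651) = ((-24449 + 11797) - 1/36648)*((-8038 + 11495) + 8651) = (-12652 - 1/36648)*(3457 + 8651) = -463670497/36648*12108 = -467843531473/3054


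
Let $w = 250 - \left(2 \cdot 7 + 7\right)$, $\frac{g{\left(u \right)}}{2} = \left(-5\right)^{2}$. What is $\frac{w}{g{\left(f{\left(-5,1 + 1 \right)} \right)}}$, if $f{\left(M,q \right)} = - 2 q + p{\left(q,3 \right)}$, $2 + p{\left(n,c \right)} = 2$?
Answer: $\frac{229}{50} \approx 4.58$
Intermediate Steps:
$p{\left(n,c \right)} = 0$ ($p{\left(n,c \right)} = -2 + 2 = 0$)
$f{\left(M,q \right)} = - 2 q$ ($f{\left(M,q \right)} = - 2 q + 0 = - 2 q$)
$g{\left(u \right)} = 50$ ($g{\left(u \right)} = 2 \left(-5\right)^{2} = 2 \cdot 25 = 50$)
$w = 229$ ($w = 250 - \left(14 + 7\right) = 250 - 21 = 229$)
$\frac{w}{g{\left(f{\left(-5,1 + 1 \right)} \right)}} = \frac{229}{50}$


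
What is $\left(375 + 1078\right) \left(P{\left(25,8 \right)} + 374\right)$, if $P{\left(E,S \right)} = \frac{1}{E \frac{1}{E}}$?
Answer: $544875$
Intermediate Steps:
$P{\left(E,S \right)} = 1$ ($P{\left(E,S \right)} = 1^{-1} = 1$)
$\left(375 + 1078\right) \left(P{\left(25,8 \right)} + 374\right) = \left(375 + 1078\right) \left(1 + 374\right) = 1453 \cdot 375 = 544875$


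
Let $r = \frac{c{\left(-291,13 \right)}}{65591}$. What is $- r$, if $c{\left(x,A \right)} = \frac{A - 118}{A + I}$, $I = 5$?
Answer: $\frac{35}{393546} \approx 8.8935 \cdot 10^{-5}$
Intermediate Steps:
$c{\left(x,A \right)} = \frac{-118 + A}{5 + A}$ ($c{\left(x,A \right)} = \frac{A - 118}{A + 5} = \frac{-118 + A}{5 + A}$)
$r = - \frac{35}{393546}$ ($r = \frac{\frac{1}{5 + 13} \left(-118 + 13\right)}{65591} = \frac{1}{18} \left(-105\right) \frac{1}{65591} = \left(- \frac{35}{6}\right) \frac{1}{65591} = - \frac{35}{393546} \approx -8.8935 \cdot 10^{-5}$)
$- r = \left(-1\right) \left(- \frac{35}{393546}\right) = \frac{35}{393546}$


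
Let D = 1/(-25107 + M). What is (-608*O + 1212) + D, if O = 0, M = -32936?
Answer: 70348115/58043 ≈ 1212.0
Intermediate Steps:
D = -1/58043 (D = 1/(-25107 - 32936) = 1/(-58043) = -1/58043 ≈ -1.7229e-5)
(-608*O + 1212) + D = (-608*0 + 1212) - 1/58043 = (0 + 1212) - 1/58043 = 1212 - 1/58043 = 70348115/58043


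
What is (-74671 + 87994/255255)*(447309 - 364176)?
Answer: -528173270313921/85085 ≈ -6.2076e+9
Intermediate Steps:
(-74671 + 87994/255255)*(447309 - 364176) = (-74671 + 87994*(1/255255))*83133 = (-74671 + 87994/255255)*83133 = -19060058111/255255*83133 = -528173270313921/85085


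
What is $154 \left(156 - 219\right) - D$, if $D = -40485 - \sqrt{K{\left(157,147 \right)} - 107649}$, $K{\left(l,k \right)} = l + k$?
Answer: $30783 + i \sqrt{107345} \approx 30783.0 + 327.64 i$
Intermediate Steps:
$K{\left(l,k \right)} = k + l$
$D = -40485 - i \sqrt{107345}$ ($D = -40485 - \sqrt{\left(147 + 157\right) - 107649} = -40485 - \sqrt{304 - 107649} = -40485 - \sqrt{-107345} = -40485 - i \sqrt{107345} \approx -40485.0 - 327.64 i$)
$154 \left(156 - 219\right) - D = 154 \left(156 - 219\right) - \left(-40485 - i \sqrt{107345}\right) = 154 \left(-63\right) + \left(40485 + i \sqrt{107345}\right) = -9702 + \left(40485 + i \sqrt{107345}\right) = 30783 + i \sqrt{107345}$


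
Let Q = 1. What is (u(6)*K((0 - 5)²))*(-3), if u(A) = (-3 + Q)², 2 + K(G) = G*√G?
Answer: -1476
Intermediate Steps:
K(G) = -2 + G^(3/2) (K(G) = -2 + G*√G = -2 + G^(3/2))
u(A) = 4 (u(A) = (-3 + 1)² = (-2)² = 4)
(u(6)*K((0 - 5)²))*(-3) = (4*(-2 + ((0 - 5)²)^(3/2)))*(-3) = (4*(-2 + ((-5)²)^(3/2)))*(-3) = (4*(-2 + 25^(3/2)))*(-3) = (4*(-2 + 125))*(-3) = (4*123)*(-3) = 492*(-3) = -1476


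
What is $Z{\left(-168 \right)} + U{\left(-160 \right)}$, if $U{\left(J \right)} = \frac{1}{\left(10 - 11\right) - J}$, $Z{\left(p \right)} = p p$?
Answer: $\frac{4487617}{159} \approx 28224.0$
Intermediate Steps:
$Z{\left(p \right)} = p^{2}$
$U{\left(J \right)} = \frac{1}{-1 - J}$
$Z{\left(-168 \right)} + U{\left(-160 \right)} = \left(-168\right)^{2} - \frac{1}{1 - 160} = 28224 - \frac{1}{-159} = 28224 - - \frac{1}{159} = 28224 + \frac{1}{159} = \frac{4487617}{159}$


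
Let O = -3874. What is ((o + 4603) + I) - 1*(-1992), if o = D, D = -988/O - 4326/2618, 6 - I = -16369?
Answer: 639974175/27863 ≈ 22969.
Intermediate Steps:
I = 16375 (I = 6 - 1*(-16369) = 6 + 16369 = 16375)
D = -38935/27863 (D = -988/(-3874) - 4326/2618 = -988*(-1/3874) - 4326*1/2618 = 38/149 - 309/187 = -38935/27863 ≈ -1.3974)
o = -38935/27863 ≈ -1.3974
((o + 4603) + I) - 1*(-1992) = ((-38935/27863 + 4603) + 16375) - 1*(-1992) = (128214454/27863 + 16375) + 1992 = 584471079/27863 + 1992 = 639974175/27863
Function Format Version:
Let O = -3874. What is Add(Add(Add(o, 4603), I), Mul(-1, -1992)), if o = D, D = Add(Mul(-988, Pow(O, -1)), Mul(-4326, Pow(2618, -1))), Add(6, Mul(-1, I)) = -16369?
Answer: Rational(639974175, 27863) ≈ 22969.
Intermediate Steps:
I = 16375 (I = Add(6, Mul(-1, -16369)) = Add(6, 16369) = 16375)
D = Rational(-38935, 27863) (D = Add(Mul(-988, Pow(-3874, -1)), Mul(-4326, Pow(2618, -1))) = Add(Mul(-988, Rational(-1, 3874)), Mul(-4326, Rational(1, 2618))) = Add(Rational(38, 149), Rational(-309, 187)) = Rational(-38935, 27863) ≈ -1.3974)
o = Rational(-38935, 27863) ≈ -1.3974
Add(Add(Add(o, 4603), I), Mul(-1, -1992)) = Add(Add(Add(Rational(-38935, 27863), 4603), 16375), Mul(-1, -1992)) = Add(Add(Rational(128214454, 27863), 16375), 1992) = Add(Rational(584471079, 27863), 1992) = Rational(639974175, 27863)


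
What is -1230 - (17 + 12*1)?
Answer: -1259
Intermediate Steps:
-1230 - (17 + 12*1) = -1230 - (17 + 12) = -1230 - 1*29 = -1230 - 29 = -1259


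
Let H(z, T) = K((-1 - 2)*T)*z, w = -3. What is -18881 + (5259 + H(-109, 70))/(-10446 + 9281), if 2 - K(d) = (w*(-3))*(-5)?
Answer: -21996501/1165 ≈ -18881.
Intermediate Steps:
K(d) = 47 (K(d) = 2 - (-3*(-3))*(-5) = 2 - 9*(-5) = 2 - 1*(-45) = 2 + 45 = 47)
H(z, T) = 47*z
-18881 + (5259 + H(-109, 70))/(-10446 + 9281) = -18881 + (5259 + 47*(-109))/(-10446 + 9281) = -18881 + (5259 - 5123)/(-1165) = -18881 + 136*(-1/1165) = -18881 - 136/1165 = -21996501/1165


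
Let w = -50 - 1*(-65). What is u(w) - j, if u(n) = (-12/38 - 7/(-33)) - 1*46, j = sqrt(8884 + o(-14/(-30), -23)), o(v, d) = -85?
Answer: -28907/627 - sqrt(8799) ≈ -139.91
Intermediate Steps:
w = 15 (w = -50 + 65 = 15)
j = sqrt(8799) (j = sqrt(8884 - 85) = sqrt(8799) ≈ 93.803)
u(n) = -28907/627 (u(n) = (-12*1/38 - 7*(-1/33)) - 46 = (-6/19 + 7/33) - 46 = -65/627 - 46 = -28907/627)
u(w) - j = -28907/627 - sqrt(8799)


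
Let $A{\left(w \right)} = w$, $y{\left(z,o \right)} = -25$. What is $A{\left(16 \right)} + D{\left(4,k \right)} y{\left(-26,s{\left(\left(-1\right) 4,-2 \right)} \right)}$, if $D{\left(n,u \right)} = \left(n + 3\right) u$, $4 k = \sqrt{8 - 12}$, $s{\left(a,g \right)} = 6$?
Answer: $16 - \frac{175 i}{2} \approx 16.0 - 87.5 i$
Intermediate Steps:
$k = \frac{i}{2}$ ($k = \frac{\sqrt{8 - 12}}{4} = \frac{\sqrt{-4}}{4} = \frac{2 i}{4} = \frac{i}{2} \approx 0.5 i$)
$D{\left(n,u \right)} = u \left(3 + n\right)$ ($D{\left(n,u \right)} = \left(3 + n\right) u = u \left(3 + n\right)$)
$A{\left(16 \right)} + D{\left(4,k \right)} y{\left(-26,s{\left(\left(-1\right) 4,-2 \right)} \right)} = 16 + \frac{i}{2} \left(3 + 4\right) \left(-25\right) = 16 + \frac{i}{2} \cdot 7 \left(-25\right) = 16 + \frac{7 i}{2} \left(-25\right) = 16 - \frac{175 i}{2}$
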